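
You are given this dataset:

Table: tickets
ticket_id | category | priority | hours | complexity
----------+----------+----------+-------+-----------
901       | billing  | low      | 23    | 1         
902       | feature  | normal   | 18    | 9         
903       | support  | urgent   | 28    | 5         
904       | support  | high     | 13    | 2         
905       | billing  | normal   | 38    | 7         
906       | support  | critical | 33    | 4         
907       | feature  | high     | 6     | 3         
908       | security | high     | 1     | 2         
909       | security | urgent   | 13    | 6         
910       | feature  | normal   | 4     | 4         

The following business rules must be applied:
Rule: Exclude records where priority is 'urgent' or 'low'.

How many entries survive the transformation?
7

Step 1: Count records to exclude
  - 2 (urgent) + 1 (low) = 3 records
Step 2: Total records: 10
Step 3: Remaining = 10 - 3 = 7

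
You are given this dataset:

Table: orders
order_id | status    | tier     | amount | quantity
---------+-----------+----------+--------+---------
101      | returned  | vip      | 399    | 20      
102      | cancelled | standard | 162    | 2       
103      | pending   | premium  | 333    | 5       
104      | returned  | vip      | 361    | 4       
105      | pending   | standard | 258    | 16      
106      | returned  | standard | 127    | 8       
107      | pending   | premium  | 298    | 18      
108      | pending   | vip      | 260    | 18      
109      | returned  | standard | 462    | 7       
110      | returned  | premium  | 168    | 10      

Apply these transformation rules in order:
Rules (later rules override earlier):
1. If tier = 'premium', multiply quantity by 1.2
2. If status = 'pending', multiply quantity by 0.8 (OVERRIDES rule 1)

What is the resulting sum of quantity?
98.6

Step 1: Rule 2 takes priority for records with status = 'pending'
  - 4 records: 57 × 0.8 = 45.6
Step 2: Rule 1 applies to remaining records with tier = 'premium'
  - 1 records: 10 × 1.2 = 12.0
Step 3: Other records unchanged: 41
Step 4: Final sum = 45.6 + 12.0 + 41 = 98.6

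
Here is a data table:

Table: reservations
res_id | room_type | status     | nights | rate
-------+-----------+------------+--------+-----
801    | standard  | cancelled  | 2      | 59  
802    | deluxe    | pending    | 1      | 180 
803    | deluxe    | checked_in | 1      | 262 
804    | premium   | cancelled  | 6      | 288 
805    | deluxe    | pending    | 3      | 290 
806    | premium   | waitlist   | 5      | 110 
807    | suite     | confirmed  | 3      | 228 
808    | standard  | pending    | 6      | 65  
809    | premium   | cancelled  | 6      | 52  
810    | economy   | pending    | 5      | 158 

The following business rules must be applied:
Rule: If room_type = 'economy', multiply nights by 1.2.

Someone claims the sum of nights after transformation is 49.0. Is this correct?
No, the correct result is 39.0.

Step 1: Calculate the correct sum after transformation
Step 2: Apply multiplier 1.2 to records where room_type = 'economy'
Step 3: Correct result = 39.0
Step 4: Claimed result = 49.0
Step 5: 39.0 ≠ 49.0
Conclusion: The claimed result is incorrect. The correct answer is 39.0.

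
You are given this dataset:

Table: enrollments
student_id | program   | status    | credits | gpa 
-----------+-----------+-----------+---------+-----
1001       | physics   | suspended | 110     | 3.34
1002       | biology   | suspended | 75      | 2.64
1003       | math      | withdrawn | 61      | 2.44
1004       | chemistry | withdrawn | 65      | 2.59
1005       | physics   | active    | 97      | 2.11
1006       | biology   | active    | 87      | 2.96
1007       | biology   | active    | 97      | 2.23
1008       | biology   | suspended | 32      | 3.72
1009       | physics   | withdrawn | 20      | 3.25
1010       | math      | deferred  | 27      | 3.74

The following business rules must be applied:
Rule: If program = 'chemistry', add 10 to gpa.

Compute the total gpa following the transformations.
39.02

Step 1: Count records where program = 'chemistry': 1
Step 2: Total bonus added: 1 × 10 = 10
Step 3: Original sum of gpa: 29.02
Step 4: Final sum = 29.02 + 10 = 39.02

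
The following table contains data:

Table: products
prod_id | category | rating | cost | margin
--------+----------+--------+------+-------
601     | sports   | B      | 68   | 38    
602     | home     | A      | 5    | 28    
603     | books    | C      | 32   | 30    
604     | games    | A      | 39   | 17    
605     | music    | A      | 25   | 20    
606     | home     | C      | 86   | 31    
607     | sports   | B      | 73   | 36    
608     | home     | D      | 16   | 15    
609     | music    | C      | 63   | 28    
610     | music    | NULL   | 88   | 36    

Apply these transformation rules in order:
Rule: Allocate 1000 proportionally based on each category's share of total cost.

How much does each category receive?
books: 64.65, games: 78.79, home: 216.16, music: 355.56, sports: 284.85

Step 1: Calculate total cost = 495
Step 2: Calculate each category's proportion:
  books: 32/495 = 6.46% → 64.65
  games: 39/495 = 7.88% → 78.79
  home: 107/495 = 21.62% → 216.16
  music: 176/495 = 35.56% → 355.56
  sports: 141/495 = 28.48% → 284.85
Step 3: Verify: sum of allocations ≈ 1000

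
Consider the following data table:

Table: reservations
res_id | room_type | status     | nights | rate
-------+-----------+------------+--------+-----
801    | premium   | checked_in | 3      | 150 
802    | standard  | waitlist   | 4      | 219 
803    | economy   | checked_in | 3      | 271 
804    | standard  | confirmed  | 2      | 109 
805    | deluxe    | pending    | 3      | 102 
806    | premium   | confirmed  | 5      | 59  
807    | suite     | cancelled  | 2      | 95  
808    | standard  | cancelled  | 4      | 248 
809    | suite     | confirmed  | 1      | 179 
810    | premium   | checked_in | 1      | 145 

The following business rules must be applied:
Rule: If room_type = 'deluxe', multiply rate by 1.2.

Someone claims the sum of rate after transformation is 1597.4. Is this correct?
Yes, the result is correct.

Step 1: Calculate the correct sum after transformation
Step 2: Apply multiplier 1.2 to records where room_type = 'deluxe'
Step 3: Correct result = 1597.4
Step 4: Claimed result = 1597.4
Step 5: 1597.4 = 1597.4 ✓
Conclusion: The claimed result is correct.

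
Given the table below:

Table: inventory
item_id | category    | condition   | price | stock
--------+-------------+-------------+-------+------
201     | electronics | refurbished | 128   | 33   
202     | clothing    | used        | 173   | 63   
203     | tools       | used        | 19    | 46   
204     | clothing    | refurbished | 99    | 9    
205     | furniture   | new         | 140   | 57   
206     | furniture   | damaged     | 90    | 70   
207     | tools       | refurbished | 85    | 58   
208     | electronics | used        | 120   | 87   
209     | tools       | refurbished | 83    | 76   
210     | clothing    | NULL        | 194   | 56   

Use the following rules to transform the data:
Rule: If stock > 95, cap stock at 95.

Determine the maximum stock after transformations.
87

Step 1: Original maximum stock = 87
Step 2: Check cap of 95 against maximum
Step 3: No records exceed the cap (max 87 <= cap 95), so no capping applies
Step 4: Maximum after transformation = 87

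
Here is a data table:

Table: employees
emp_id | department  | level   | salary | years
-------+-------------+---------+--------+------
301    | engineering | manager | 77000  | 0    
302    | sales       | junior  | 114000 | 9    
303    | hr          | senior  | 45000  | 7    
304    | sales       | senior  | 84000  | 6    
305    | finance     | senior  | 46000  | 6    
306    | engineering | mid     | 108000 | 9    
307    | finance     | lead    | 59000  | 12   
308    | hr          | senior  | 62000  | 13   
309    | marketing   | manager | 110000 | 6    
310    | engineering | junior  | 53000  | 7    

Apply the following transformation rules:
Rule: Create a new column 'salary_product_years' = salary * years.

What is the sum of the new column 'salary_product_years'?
5638000

Step 1: For each record, compute salary * years
Example calculations:
  77000 * 0 = 0
  114000 * 9 = 1026000
  45000 * 7 = 315000
  ...
Step 2: Sum all derived values
Step 3: Total = 5638000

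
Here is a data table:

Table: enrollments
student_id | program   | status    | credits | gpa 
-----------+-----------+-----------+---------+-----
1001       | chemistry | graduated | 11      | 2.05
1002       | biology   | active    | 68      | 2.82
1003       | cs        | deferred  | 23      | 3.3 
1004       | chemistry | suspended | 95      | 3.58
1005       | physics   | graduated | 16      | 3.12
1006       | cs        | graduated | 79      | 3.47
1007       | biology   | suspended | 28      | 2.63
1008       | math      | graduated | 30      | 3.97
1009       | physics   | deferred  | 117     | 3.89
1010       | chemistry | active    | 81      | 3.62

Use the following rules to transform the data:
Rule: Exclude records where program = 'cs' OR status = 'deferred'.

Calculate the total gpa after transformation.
21.79

Step 1: Find records where program = 'cs' OR status = 'deferred'
Step 2: 3 records match, summing to 10.66
Step 3: Original sum: 32.45
Step 4: Remaining sum = 32.45 - 10.66 = 21.79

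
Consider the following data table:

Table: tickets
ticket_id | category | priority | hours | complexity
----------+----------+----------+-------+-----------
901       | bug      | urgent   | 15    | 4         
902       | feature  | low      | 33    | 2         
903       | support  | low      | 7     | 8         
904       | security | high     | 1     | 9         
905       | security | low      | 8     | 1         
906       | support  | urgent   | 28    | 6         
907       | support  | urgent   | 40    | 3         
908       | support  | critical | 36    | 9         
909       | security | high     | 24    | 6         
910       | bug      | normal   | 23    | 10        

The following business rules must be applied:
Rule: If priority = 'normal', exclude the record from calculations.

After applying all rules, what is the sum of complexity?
48

Step 1: Identify records where priority = 'normal'
Step 2: The excluded records sum to 10
Step 3: Original total complexity = 58
Step 4: Remaining total = 58 - 10 = 48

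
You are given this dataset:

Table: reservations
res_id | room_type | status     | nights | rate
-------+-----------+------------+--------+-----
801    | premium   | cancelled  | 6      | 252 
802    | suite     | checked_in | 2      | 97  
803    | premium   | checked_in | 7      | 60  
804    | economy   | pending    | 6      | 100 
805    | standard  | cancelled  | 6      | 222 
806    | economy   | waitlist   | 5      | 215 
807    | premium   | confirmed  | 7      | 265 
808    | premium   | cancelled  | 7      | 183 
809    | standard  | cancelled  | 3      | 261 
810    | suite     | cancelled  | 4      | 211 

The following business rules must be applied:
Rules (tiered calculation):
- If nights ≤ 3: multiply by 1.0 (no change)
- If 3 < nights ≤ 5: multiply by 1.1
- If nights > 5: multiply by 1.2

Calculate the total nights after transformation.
61.7

Step 1: Tier 1 (nights ≤ 3): 2 records, sum = 5 × 1.0 = 5.0
Step 2: Tier 2 (3 < nights ≤ 5): 2 records, sum = 9 × 1.1 = 9.9
Step 3: Tier 3 (nights > 5): 6 records, sum = 39 × 1.2 = 46.8
Step 4: Final sum = 5.0 + 9.9 + 46.8 = 61.7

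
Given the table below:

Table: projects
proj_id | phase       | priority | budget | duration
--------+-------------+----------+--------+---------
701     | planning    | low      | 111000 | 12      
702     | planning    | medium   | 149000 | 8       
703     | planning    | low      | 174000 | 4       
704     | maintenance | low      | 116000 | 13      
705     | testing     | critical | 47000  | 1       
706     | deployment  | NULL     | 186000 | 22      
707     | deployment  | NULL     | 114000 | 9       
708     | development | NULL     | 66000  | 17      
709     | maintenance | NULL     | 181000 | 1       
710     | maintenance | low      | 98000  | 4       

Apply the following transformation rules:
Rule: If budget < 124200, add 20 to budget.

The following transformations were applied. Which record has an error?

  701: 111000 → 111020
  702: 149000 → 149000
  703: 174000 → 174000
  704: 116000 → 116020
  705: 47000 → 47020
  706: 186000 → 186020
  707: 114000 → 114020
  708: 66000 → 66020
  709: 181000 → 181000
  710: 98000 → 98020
Record 706 has an error. The correct transformed value should be 186000, not 186020.

Step 1: Check each record against the rule
Step 2: Record 706 has budget = 186000
Step 3: Since 186000 >= 124200, the bonus should not have been applied
Step 4: Correct value = 186000, but claimed value = 186020
Conclusion: Record 706 has the error.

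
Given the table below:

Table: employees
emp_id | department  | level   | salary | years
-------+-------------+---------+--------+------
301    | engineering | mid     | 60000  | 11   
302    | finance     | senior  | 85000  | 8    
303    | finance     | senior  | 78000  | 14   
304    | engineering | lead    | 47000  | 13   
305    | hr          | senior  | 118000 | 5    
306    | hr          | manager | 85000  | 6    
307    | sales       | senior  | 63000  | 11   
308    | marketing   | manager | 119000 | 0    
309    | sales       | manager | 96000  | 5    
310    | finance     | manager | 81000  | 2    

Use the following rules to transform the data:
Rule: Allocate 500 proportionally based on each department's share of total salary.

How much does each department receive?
engineering: 64.3, finance: 146.63, hr: 122.0, marketing: 71.51, sales: 95.55

Step 1: Calculate total salary = 832000
Step 2: Calculate each department's proportion:
  engineering: 107000/832000 = 12.86% → 64.3
  finance: 244000/832000 = 29.33% → 146.63
  hr: 203000/832000 = 24.40% → 122.0
  marketing: 119000/832000 = 14.30% → 71.51
  sales: 159000/832000 = 19.11% → 95.55
Step 3: Verify: sum of allocations ≈ 500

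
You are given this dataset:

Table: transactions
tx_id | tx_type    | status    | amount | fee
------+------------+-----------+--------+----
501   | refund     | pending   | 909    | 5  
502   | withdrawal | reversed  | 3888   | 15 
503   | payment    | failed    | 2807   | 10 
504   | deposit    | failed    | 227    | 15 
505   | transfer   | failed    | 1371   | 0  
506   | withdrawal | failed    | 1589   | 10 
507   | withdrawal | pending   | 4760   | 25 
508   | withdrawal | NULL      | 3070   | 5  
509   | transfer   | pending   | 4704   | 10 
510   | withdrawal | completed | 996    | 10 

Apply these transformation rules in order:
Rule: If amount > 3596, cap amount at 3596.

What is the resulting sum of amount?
21757

Step 1: 3 records have amount > 3596
Step 2: These records originally summed to 13352
Step 3: After capping: 3 × 3596 = 10788
Step 4: Unaffected records sum: 10969
Step 5: Final sum = 10788 + 10969 = 21757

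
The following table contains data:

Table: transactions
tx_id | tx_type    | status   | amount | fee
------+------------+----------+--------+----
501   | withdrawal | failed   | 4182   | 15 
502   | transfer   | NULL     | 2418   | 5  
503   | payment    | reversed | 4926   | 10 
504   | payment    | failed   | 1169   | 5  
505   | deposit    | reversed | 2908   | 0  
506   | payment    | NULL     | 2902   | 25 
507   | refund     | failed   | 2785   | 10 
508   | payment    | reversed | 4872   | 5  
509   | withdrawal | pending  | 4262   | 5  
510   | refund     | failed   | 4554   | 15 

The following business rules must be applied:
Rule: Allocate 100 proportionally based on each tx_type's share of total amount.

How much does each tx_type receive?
deposit: 8.31, payment: 39.65, refund: 20.98, transfer: 6.91, withdrawal: 24.14

Step 1: Calculate total amount = 34978
Step 2: Calculate each tx_type's proportion:
  deposit: 2908/34978 = 8.31% → 8.31
  payment: 13869/34978 = 39.65% → 39.65
  refund: 7339/34978 = 20.98% → 20.98
  transfer: 2418/34978 = 6.91% → 6.91
  withdrawal: 8444/34978 = 24.14% → 24.14
Step 3: Verify: sum of allocations ≈ 100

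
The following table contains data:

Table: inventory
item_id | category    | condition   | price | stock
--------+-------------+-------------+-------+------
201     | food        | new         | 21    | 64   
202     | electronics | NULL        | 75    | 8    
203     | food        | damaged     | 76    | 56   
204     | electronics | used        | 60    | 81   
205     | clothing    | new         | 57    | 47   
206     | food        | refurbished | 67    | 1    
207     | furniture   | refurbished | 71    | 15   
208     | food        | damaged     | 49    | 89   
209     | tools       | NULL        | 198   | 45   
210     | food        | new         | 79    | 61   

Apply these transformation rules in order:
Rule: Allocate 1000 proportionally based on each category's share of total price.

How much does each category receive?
clothing: 75.7, electronics: 179.28, food: 387.78, furniture: 94.29, tools: 262.95

Step 1: Calculate total price = 753
Step 2: Calculate each category's proportion:
  clothing: 57/753 = 7.57% → 75.7
  electronics: 135/753 = 17.93% → 179.28
  food: 292/753 = 38.78% → 387.78
  furniture: 71/753 = 9.43% → 94.29
  tools: 198/753 = 26.29% → 262.95
Step 3: Verify: sum of allocations ≈ 1000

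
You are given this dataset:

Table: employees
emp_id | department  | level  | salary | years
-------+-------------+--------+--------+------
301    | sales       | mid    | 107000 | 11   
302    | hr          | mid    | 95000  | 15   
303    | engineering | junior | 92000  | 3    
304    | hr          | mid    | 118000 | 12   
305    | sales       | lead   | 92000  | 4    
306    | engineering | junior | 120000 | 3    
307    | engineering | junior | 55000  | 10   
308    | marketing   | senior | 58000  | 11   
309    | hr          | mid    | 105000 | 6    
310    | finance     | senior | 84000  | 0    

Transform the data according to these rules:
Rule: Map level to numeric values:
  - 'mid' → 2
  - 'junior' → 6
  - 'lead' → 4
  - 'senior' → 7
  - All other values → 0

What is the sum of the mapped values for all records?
44

Step 1: Apply mapping to each record
Step 2: Count by status:
  'mid': 4 records × 2 = 8
  'junior': 3 records × 6 = 18
  'lead': 1 records × 4 = 4
  'senior': 2 records × 7 = 14
Step 3: Sum all mapped values = 44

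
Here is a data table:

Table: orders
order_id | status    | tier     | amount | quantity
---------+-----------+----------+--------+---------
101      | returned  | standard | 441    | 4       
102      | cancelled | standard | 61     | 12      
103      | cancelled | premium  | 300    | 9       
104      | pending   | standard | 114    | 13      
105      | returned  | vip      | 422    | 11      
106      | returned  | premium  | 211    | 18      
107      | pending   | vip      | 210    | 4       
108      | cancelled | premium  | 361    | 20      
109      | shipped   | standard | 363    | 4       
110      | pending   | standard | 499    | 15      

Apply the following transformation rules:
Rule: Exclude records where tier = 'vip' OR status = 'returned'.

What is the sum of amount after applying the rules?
1698

Step 1: Find records where tier = 'vip' OR status = 'returned'
Step 2: 4 records match, summing to 1284
Step 3: Original sum: 2982
Step 4: Remaining sum = 2982 - 1284 = 1698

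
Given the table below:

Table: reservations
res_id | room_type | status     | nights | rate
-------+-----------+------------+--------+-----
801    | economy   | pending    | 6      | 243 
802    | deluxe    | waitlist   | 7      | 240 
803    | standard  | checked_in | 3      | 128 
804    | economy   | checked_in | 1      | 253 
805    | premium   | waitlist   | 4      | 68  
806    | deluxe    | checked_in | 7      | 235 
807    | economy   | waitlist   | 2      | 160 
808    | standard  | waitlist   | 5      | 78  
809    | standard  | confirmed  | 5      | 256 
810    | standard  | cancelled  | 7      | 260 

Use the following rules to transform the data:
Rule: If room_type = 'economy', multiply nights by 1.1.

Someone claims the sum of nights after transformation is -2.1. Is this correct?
No, the correct result is 47.9.

Step 1: Calculate the correct sum after transformation
Step 2: Apply multiplier 1.1 to records where room_type = 'economy'
Step 3: Correct result = 47.9
Step 4: Claimed result = -2.1
Step 5: 47.9 ≠ -2.1
Conclusion: The claimed result is incorrect. The correct answer is 47.9.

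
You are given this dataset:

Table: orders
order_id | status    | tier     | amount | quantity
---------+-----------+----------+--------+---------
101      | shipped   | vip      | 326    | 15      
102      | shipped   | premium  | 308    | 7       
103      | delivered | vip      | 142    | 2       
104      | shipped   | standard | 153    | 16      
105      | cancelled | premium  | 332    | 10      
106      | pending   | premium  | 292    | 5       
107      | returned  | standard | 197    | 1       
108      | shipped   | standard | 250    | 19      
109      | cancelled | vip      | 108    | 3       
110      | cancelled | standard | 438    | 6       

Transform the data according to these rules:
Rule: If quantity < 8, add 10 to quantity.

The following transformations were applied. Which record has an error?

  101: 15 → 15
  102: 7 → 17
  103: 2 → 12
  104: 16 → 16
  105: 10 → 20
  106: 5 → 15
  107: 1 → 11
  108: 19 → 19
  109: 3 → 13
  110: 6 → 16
Record 105 has an error. The correct transformed value should be 10, not 20.

Step 1: Check each record against the rule
Step 2: Record 105 has quantity = 10
Step 3: Since 10 >= 8, the bonus should not have been applied
Step 4: Correct value = 10, but claimed value = 20
Conclusion: Record 105 has the error.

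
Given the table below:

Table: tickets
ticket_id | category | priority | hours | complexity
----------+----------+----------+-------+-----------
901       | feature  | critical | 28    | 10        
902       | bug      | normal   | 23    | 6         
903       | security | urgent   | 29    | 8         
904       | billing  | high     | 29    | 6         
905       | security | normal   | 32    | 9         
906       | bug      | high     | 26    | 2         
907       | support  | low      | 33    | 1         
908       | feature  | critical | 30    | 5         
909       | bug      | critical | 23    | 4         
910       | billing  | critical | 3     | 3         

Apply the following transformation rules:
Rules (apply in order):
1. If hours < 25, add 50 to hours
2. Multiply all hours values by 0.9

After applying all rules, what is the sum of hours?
365.4

Step 1: Apply Rule 1 - Add 50 to records with hours < 25
  - 3 records affected: 49 + (3 × 50) = 199
  - Unaffected records: 207
  - Sum after Rule 1: 406
Step 2: Apply Rule 2 - Multiply all by 0.9
  - 406 × 0.9 = 365.4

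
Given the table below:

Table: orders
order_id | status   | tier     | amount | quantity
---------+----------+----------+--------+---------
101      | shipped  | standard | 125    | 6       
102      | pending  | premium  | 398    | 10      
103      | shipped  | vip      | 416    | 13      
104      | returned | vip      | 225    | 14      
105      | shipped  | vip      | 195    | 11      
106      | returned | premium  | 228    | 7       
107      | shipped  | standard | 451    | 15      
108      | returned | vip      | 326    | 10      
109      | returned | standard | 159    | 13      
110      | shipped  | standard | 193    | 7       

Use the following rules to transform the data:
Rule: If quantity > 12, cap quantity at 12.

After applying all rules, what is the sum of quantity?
99

Step 1: 4 records have quantity > 12
Step 2: These records originally summed to 55
Step 3: After capping: 4 × 12 = 48
Step 4: Unaffected records sum: 51
Step 5: Final sum = 48 + 51 = 99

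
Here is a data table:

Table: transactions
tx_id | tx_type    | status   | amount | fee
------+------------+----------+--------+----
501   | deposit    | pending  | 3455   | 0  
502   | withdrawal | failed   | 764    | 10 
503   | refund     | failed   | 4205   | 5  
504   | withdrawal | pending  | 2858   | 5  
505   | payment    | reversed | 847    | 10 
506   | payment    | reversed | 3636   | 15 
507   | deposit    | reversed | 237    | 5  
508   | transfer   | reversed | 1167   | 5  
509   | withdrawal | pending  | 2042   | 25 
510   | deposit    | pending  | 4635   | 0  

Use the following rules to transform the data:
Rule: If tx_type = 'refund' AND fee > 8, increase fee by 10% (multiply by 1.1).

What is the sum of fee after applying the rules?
80

Step 1: Find records where tx_type = 'refund' AND fee > 8
Step 2: 0 records match, summing to 0
Step 3: After multiplier: 0 × 1.1 = 0.0
Step 4: Unaffected records sum: 80
Step 5: Final sum = 0.0 + 80 = 80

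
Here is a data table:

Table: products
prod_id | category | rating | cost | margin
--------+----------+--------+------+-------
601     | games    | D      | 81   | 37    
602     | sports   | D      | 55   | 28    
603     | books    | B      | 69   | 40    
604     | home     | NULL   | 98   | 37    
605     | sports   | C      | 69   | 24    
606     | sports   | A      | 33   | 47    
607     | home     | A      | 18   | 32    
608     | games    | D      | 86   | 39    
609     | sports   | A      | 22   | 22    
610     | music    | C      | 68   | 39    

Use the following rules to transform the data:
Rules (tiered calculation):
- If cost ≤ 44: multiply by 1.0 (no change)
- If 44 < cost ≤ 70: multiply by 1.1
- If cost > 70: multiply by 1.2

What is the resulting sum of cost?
678.1

Step 1: Tier 1 (cost ≤ 44): 3 records, sum = 73 × 1.0 = 73.0
Step 2: Tier 2 (44 < cost ≤ 70): 4 records, sum = 261 × 1.1 = 287.1
Step 3: Tier 3 (cost > 70): 3 records, sum = 265 × 1.2 = 318.0
Step 4: Final sum = 73.0 + 287.1 + 318.0 = 678.1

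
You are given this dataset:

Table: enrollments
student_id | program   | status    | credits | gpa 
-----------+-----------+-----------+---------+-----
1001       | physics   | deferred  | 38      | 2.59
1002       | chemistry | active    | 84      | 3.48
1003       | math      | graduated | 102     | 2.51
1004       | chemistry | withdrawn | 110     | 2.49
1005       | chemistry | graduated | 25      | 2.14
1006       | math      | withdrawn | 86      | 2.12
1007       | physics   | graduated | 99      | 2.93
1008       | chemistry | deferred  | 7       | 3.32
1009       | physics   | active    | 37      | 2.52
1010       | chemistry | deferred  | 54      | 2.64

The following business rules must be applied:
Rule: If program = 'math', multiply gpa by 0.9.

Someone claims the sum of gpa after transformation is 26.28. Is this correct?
Yes, the result is correct.

Step 1: Calculate the correct sum after transformation
Step 2: Apply multiplier 0.9 to records where program = 'math'
Step 3: Correct result = 26.28
Step 4: Claimed result = 26.28
Step 5: 26.28 = 26.28 ✓
Conclusion: The claimed result is correct.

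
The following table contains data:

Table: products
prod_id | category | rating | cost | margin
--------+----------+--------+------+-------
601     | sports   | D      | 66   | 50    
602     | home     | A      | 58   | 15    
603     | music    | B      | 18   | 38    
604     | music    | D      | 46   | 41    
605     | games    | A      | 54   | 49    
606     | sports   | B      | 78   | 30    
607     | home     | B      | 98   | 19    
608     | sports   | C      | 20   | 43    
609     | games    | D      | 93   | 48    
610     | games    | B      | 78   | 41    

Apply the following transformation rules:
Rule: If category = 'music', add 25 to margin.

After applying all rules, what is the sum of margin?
424

Step 1: Count records where category = 'music': 2
Step 2: Total bonus added: 2 × 25 = 50
Step 3: Original sum of margin: 374
Step 4: Final sum = 374 + 50 = 424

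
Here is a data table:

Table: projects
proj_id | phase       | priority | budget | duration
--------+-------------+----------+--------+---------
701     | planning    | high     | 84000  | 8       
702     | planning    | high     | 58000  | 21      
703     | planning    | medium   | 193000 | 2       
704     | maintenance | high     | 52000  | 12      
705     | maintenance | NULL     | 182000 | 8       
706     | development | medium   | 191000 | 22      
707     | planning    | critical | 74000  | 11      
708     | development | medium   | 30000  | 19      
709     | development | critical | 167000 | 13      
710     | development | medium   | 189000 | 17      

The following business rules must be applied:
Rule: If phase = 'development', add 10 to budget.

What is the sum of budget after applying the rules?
1220040

Step 1: Count records where phase = 'development': 4
Step 2: Total bonus added: 4 × 10 = 40
Step 3: Original sum of budget: 1220000
Step 4: Final sum = 1220000 + 40 = 1220040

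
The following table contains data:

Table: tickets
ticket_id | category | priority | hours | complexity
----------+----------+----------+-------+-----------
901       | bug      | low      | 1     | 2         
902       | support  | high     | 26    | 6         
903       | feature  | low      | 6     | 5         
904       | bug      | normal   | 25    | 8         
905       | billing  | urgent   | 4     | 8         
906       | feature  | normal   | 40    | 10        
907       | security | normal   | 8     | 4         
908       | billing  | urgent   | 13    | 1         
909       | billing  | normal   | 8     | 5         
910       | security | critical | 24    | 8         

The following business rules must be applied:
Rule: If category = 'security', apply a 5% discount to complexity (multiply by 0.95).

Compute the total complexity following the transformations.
56.4

Step 1: Records with category = 'security' have total complexity = 12
Step 2: Apply multiplier: 12 × 0.95 = 11.4
Step 3: Other records total: 45
Step 4: Final sum = 11.4 + 45 = 56.4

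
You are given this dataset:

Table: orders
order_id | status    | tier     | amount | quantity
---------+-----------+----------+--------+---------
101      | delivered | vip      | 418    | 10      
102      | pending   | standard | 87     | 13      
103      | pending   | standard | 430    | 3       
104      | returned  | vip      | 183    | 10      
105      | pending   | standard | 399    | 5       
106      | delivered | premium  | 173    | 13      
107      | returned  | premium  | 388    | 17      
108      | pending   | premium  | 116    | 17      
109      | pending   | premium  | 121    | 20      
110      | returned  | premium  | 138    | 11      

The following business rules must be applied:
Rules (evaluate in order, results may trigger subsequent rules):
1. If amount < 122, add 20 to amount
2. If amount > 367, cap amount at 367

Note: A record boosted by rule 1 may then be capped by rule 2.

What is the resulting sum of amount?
2346

Step 1: Apply rule 1 to records with amount < 122
  - 3 records get bonus of 20
  - Of these, 0 records then exceed 367 and get capped
Step 2: Apply rule 2 to records with amount > 367
  - 4 records (original) are capped
Step 3: Calculate final sum = 2346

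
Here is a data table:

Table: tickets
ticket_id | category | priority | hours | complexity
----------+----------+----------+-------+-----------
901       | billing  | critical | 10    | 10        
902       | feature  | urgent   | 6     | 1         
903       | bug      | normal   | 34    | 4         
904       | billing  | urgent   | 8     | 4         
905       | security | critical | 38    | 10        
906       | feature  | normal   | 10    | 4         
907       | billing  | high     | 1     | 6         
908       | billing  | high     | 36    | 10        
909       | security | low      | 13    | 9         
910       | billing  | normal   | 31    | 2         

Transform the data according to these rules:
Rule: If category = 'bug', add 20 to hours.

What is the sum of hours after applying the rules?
207

Step 1: Count records where category = 'bug': 1
Step 2: Total bonus added: 1 × 20 = 20
Step 3: Original sum of hours: 187
Step 4: Final sum = 187 + 20 = 207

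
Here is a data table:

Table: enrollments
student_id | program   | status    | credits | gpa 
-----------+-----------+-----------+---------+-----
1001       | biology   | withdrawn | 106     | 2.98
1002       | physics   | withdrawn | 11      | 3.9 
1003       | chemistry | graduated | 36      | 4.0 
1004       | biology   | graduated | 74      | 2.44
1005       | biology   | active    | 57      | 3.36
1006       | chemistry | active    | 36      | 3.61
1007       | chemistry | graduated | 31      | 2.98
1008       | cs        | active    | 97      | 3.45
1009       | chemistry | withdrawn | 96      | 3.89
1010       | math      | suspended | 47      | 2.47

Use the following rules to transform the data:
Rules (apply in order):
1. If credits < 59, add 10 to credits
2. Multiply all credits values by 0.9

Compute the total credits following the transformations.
585.9

Step 1: Apply Rule 1 - Add 10 to records with credits < 59
  - 6 records affected: 218 + (6 × 10) = 278
  - Unaffected records: 373
  - Sum after Rule 1: 651
Step 2: Apply Rule 2 - Multiply all by 0.9
  - 651 × 0.9 = 585.9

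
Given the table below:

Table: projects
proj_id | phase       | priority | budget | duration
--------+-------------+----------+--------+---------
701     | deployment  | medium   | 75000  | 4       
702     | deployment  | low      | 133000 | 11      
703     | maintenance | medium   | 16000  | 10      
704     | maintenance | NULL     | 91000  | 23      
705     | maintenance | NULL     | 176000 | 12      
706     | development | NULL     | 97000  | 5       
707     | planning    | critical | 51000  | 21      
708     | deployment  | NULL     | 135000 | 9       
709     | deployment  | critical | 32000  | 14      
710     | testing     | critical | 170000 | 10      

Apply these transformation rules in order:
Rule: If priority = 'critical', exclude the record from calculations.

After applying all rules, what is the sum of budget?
723000

Step 1: Identify records where priority = 'critical'
Step 2: The excluded records sum to 253000
Step 3: Original total budget = 976000
Step 4: Remaining total = 976000 - 253000 = 723000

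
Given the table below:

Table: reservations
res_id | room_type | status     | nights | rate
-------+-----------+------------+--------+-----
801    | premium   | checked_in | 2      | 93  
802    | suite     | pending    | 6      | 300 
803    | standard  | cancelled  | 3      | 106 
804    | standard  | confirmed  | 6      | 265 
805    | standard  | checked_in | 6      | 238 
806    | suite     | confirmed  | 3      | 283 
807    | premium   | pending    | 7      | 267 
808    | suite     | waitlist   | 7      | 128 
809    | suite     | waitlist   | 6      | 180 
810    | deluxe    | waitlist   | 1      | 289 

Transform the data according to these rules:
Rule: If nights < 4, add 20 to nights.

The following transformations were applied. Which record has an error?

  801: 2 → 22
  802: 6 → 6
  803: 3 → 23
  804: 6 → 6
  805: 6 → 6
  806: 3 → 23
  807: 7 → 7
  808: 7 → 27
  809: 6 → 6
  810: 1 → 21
Record 808 has an error. The correct transformed value should be 7, not 27.

Step 1: Check each record against the rule
Step 2: Record 808 has nights = 7
Step 3: Since 7 >= 4, the bonus should not have been applied
Step 4: Correct value = 7, but claimed value = 27
Conclusion: Record 808 has the error.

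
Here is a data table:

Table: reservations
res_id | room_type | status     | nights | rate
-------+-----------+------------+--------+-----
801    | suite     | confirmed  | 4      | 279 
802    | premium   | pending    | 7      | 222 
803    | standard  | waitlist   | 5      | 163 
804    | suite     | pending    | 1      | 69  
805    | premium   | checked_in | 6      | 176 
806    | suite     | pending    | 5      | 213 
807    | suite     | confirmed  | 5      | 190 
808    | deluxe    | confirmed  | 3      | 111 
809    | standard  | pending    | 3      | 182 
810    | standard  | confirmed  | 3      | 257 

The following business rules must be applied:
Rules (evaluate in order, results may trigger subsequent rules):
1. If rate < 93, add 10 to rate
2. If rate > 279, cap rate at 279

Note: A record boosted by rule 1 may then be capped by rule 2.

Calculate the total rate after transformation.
1872

Step 1: Apply rule 1 to records with rate < 93
  - 1 records get bonus of 10
  - Of these, 0 records then exceed 279 and get capped
Step 2: Apply rule 2 to records with rate > 279
  - 0 records (original) are capped
Step 3: Calculate final sum = 1872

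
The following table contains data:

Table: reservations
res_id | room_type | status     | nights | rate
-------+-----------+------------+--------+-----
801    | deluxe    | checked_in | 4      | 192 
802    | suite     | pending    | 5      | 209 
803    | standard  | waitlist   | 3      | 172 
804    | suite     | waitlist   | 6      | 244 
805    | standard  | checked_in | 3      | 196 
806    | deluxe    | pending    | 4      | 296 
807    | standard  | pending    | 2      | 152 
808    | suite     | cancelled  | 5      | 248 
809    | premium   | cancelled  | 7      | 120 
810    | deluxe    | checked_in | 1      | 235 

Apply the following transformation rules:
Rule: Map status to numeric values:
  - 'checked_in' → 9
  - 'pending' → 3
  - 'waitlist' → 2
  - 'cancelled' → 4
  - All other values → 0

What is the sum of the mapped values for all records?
48

Step 1: Apply mapping to each record
Step 2: Count by status:
  'checked_in': 3 records × 9 = 27
  'pending': 3 records × 3 = 9
  'waitlist': 2 records × 2 = 4
  'cancelled': 2 records × 4 = 8
Step 3: Sum all mapped values = 48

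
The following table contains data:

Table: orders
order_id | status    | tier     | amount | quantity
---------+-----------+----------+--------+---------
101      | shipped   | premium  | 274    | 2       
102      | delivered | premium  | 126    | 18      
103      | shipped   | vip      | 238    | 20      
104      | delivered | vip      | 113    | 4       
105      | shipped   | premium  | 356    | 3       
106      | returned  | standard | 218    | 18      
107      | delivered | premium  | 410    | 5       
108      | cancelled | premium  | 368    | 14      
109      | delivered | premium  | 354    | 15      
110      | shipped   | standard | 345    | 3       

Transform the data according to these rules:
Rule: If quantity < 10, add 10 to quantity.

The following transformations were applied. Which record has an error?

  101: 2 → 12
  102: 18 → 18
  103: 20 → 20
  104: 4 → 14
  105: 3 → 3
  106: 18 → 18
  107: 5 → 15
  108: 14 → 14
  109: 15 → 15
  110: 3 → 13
Record 105 has an error. The correct transformed value should be 13, not 3.

Step 1: Check each record against the rule
Step 2: Record 105 has quantity = 3
Step 3: Since 3 < 10, the bonus should have been applied
Step 4: Correct value = 13, but claimed value = 3
Conclusion: Record 105 has the error.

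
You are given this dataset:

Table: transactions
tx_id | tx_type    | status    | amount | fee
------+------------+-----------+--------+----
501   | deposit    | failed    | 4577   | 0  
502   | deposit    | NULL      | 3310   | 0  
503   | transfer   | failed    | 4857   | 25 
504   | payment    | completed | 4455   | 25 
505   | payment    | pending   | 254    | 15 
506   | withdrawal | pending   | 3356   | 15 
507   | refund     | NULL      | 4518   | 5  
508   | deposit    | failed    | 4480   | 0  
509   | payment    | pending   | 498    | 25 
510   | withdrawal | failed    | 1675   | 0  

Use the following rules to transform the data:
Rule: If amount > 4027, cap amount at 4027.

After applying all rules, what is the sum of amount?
29228

Step 1: 5 records have amount > 4027
Step 2: These records originally summed to 22887
Step 3: After capping: 5 × 4027 = 20135
Step 4: Unaffected records sum: 9093
Step 5: Final sum = 20135 + 9093 = 29228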